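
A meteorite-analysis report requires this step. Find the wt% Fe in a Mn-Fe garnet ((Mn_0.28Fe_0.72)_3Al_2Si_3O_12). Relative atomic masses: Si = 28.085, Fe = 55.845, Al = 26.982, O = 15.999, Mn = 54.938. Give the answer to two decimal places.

Molar mass of (Mn_0.28Fe_0.72)_3Al_2Si_3O_12: 0.84·54.938 + 2.16·55.845 + 2·26.982 + 3·28.085 + 12·15.999 = 496.980 g/mol.
Mass of Fe per formula unit: 2.16 × 55.845 = 120.625 g.
Weight fraction Fe = 120.625 / 496.980 = 0.2427.

24.27 wt%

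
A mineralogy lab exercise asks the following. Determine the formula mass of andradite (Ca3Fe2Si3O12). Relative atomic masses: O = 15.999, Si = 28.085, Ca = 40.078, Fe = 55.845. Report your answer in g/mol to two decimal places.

508.17 g/mol

M = 3·40.078 + 2·55.845 + 3·28.085 + 12·15.999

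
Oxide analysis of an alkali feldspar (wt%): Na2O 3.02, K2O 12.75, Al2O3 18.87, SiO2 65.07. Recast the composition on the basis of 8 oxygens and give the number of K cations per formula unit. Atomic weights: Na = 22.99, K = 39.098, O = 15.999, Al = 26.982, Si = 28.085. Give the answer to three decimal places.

0.745 K apfu

Na2O (M=61.979): mol = 0.04873; Na = 0.09746, O = 0.04873.
K2O (M=94.195): mol = 0.13536; K = 0.27072, O = 0.13536.
Al2O3 (M=101.961): mol = 0.18507; Al = 0.37014, O = 0.55521.
SiO2 (M=60.083): mol = 1.08300; Si = 1.08300, O = 2.16600.
ΣO = 2.90530; factor = 8/ΣO = 2.75359.
K apfu = 0.27072 × 2.75359 = 0.745.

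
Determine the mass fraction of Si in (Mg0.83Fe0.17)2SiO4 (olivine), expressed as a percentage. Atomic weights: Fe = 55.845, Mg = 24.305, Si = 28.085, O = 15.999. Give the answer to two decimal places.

Formula mass = 1.66·24.305 + 0.34·55.845 + 1·28.085 + 4·15.999 = 151.415 g/mol, of which 28.085 g is Si.
So Si makes up 28.085/151.415 = 0.1855 of the mass, i.e. 18.55%.

18.55 weight percent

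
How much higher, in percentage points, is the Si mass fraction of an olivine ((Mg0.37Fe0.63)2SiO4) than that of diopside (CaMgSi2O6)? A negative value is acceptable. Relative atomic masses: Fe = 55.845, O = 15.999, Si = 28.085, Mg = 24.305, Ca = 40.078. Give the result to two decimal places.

Si in (Mg0.37Fe0.63)2SiO4: molar mass 180.431 g/mol; 1×28.085 = 28.085 g → 15.57 wt%.
Si in CaMgSi2O6: molar mass 216.547 g/mol; 2×28.085 = 56.170 g → 25.94 wt%.
Difference = 15.57 − 25.94 = -10.37 percentage points.

-10.37 percentage points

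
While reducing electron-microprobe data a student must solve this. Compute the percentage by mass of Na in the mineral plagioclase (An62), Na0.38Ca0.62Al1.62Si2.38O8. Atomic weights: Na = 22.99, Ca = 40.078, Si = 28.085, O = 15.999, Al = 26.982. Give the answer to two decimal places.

3.21 wt%

Formula mass = 0.38·22.99 + 0.62·40.078 + 1.62·26.982 + 2.38·28.085 + 8·15.999 = 272.130 g/mol, of which 8.736 g is Na.
So Na makes up 8.736/272.130 = 0.0321 of the mass, i.e. 3.21%.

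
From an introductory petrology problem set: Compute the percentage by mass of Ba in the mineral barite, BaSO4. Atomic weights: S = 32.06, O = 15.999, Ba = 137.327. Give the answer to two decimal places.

M(BaSO4) = 233.383 g/mol.
Ba contributes 1 × 137.327 = 137.327 g per mole.
137.327/233.383 = 0.5884 → 58.84%.

58.84 mass %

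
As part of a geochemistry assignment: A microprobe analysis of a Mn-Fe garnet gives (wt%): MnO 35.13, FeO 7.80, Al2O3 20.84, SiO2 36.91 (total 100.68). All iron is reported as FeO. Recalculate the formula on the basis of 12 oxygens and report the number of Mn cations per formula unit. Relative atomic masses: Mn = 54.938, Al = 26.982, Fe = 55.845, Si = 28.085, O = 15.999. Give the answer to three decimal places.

35.13 wt% MnO ÷ 70.937 g/mol = 0.49523 mol, giving 0.49523 Mn and 0.49523 O.
7.80 wt% FeO ÷ 71.844 g/mol = 0.10857 mol, giving 0.10857 Fe and 0.10857 O.
20.84 wt% Al2O3 ÷ 101.961 g/mol = 0.20439 mol, giving 0.40878 Al and 0.61317 O.
36.91 wt% SiO2 ÷ 60.083 g/mol = 0.61432 mol, giving 0.61432 Si and 1.22864 O.
Oxygen sums to 2.44561; scaling by 12/2.44561 = 4.90675 puts the formula on 12 O.
Mn: 0.49523 × 4.90675 = 2.430 atoms per formula unit.

2.430 Mn apfu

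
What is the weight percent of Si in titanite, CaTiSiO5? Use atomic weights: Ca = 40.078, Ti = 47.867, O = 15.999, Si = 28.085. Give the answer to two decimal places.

Molar mass of CaTiSiO5: 1*40.078 + 1*47.867 + 1*28.085 + 5*15.999 = 196.025 g/mol.
Mass of Si per formula unit: 1 × 28.085 = 28.085 g.
Weight fraction Si = 28.085 / 196.025 = 0.1433.

14.33 weight percent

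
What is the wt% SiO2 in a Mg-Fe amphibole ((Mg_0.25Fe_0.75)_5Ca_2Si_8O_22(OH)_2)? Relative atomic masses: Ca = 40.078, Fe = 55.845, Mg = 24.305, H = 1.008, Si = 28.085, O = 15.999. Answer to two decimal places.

51.65 wt%

M((Mg_0.25Fe_0.75)_5Ca_2Si_8O_22(OH)_2) = 930.628 g/mol; M(SiO2) = 60.083 g/mol.
Moles SiO2 per formula unit = 8 Si ÷ 1 = 8.0000.
SiO2 fraction = (8.0000 × 60.083) / 930.628 = 480.664/930.628 = 0.5165.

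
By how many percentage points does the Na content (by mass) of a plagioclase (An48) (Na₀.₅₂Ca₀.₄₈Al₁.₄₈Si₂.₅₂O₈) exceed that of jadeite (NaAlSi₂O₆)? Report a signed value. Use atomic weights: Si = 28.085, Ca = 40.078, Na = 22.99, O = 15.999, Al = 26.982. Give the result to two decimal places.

First mineral: 11.955 g Na in 269.892 g formula = 4.43 wt% Na.
Second mineral: 22.990 g Na in 202.136 g formula = 11.37 wt% Na.
4.43% − 11.37% gives a difference of -6.94 percentage points.

-6.94 percentage points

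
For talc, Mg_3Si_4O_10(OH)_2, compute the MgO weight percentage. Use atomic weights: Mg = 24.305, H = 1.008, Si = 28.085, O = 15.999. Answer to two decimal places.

31.88 wt%

M(Mg_3Si_4O_10(OH)_2) = 379.259 g/mol; M(MgO) = 40.304 g/mol.
Moles MgO per formula unit = 3 Mg ÷ 1 = 3.0000.
MgO fraction = (3.0000 × 40.304) / 379.259 = 120.912/379.259 = 0.3188.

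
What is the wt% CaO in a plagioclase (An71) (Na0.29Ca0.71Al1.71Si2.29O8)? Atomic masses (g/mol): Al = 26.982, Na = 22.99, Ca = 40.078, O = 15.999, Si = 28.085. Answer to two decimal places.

Molar mass of Na0.29Ca0.71Al1.71Si2.29O8 = 0.29×22.99 + 0.71×40.078 + 1.71×26.982 + 2.29×28.085 + 8×15.999 = 273.568 g/mol.
Each formula unit contains 0.71 Ca, equivalent to 0.71/1 = 0.7100 mol CaO.
M(CaO) = 1×40.078 + 1×15.999 = 56.077 g/mol.
Mass of CaO per formula unit = 0.7100 × 56.077 = 39.815 g.
CaO wt% = 39.815 / 273.568 × 100 = 14.55%.

14.55 wt%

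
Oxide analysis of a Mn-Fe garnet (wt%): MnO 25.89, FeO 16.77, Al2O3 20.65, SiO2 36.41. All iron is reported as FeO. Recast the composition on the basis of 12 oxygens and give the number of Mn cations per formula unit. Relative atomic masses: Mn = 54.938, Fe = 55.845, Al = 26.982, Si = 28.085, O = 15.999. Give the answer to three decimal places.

1.811 Mn apfu

MnO (M=70.937): mol = 0.36497; Mn = 0.36497, O = 0.36497.
FeO (M=71.844): mol = 0.23342; Fe = 0.23342, O = 0.23342.
Al2O3 (M=101.961): mol = 0.20253; Al = 0.40506, O = 0.60759.
SiO2 (M=60.083): mol = 0.60600; Si = 0.60600, O = 1.21200.
ΣO = 2.41798; factor = 12/ΣO = 4.96282.
Mn apfu = 0.36497 × 4.96282 = 1.811.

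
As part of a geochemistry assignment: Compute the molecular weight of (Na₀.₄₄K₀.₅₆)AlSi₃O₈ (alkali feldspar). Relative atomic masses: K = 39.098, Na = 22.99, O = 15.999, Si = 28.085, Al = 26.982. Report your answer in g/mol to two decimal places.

271.24 g/mol

M = 0.44*22.99 + 0.56*39.098 + 1*26.982 + 3*28.085 + 8*15.999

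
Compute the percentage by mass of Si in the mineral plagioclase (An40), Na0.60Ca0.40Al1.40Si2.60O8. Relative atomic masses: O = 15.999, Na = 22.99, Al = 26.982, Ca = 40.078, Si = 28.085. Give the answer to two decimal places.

27.18 weight percent

M(Na0.60Ca0.40Al1.40Si2.60O8) = 268.613 g/mol.
Si contributes 2.60 × 28.085 = 73.021 g per mole.
73.021/268.613 = 0.2718 → 27.18%.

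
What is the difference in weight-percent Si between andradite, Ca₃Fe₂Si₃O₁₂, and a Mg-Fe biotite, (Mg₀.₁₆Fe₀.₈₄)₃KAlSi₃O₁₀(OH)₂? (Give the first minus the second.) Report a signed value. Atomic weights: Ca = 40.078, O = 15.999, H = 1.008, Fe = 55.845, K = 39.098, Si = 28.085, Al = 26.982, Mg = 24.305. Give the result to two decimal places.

First mineral: 84.255 g Si in 508.167 g formula = 16.58 wt% Si.
Second mineral: 84.255 g Si in 496.735 g formula = 16.96 wt% Si.
16.58% − 16.96% gives a difference of -0.38 percentage points.

-0.38 percentage points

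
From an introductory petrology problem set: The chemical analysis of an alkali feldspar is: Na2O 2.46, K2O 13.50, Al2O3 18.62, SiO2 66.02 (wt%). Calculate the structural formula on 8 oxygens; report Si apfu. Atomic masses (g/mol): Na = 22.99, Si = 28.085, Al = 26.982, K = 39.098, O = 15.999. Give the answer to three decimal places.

2.46 wt% Na2O ÷ 61.979 g/mol = 0.03969 mol, giving 0.07938 Na and 0.03969 O.
13.50 wt% K2O ÷ 94.195 g/mol = 0.14332 mol, giving 0.28664 K and 0.14332 O.
18.62 wt% Al2O3 ÷ 101.961 g/mol = 0.18262 mol, giving 0.36524 Al and 0.54786 O.
66.02 wt% SiO2 ÷ 60.083 g/mol = 1.09881 mol, giving 1.09881 Si and 2.19762 O.
Oxygen sums to 2.92849; scaling by 8/2.92849 = 2.73178 puts the formula on 8 O.
Si: 1.09881 × 2.73178 = 3.002 atoms per formula unit.

3.002 Si apfu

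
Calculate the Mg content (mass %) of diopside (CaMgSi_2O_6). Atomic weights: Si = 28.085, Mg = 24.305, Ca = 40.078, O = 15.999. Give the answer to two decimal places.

11.22 mass %

Formula mass = 1*40.078 + 1*24.305 + 2*28.085 + 6*15.999 = 216.547 g/mol, of which 24.305 g is Mg.
So Mg makes up 24.305/216.547 = 0.1122 of the mass, i.e. 11.22%.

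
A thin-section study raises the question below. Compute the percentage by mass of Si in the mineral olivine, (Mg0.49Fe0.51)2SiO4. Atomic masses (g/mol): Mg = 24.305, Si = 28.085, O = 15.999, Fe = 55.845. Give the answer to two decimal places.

16.25 weight percent

Formula mass = 0.98·24.305 + 1.02·55.845 + 1·28.085 + 4·15.999 = 172.862 g/mol, of which 28.085 g is Si.
So Si makes up 28.085/172.862 = 0.1625 of the mass, i.e. 16.25%.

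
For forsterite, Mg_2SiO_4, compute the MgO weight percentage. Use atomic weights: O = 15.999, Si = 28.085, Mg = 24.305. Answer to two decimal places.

M(Mg_2SiO_4) = 140.691 g/mol; M(MgO) = 40.304 g/mol.
Moles MgO per formula unit = 2 Mg ÷ 1 = 2.0000.
MgO fraction = (2.0000 × 40.304) / 140.691 = 80.608/140.691 = 0.5729.

57.29 wt%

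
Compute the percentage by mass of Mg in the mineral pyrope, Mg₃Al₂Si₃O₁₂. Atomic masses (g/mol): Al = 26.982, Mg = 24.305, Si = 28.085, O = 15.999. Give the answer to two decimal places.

Molar mass of Mg₃Al₂Si₃O₁₂: 3×24.305 + 2×26.982 + 3×28.085 + 12×15.999 = 403.122 g/mol.
Mass of Mg per formula unit: 3 × 24.305 = 72.915 g.
Weight fraction Mg = 72.915 / 403.122 = 0.1809.

18.09 mass %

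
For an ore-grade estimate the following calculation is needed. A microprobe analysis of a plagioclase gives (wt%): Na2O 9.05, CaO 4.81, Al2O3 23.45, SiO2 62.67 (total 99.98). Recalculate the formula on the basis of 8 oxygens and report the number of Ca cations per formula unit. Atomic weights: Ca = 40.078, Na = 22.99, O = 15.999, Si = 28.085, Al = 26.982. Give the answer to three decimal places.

0.228 Ca apfu

9.05 wt% Na2O ÷ 61.979 g/mol = 0.14602 mol, giving 0.29204 Na and 0.14602 O.
4.81 wt% CaO ÷ 56.077 g/mol = 0.08577 mol, giving 0.08577 Ca and 0.08577 O.
23.45 wt% Al2O3 ÷ 101.961 g/mol = 0.22999 mol, giving 0.45998 Al and 0.68997 O.
62.67 wt% SiO2 ÷ 60.083 g/mol = 1.04306 mol, giving 1.04306 Si and 2.08612 O.
Oxygen sums to 3.00788; scaling by 8/3.00788 = 2.65968 puts the formula on 8 O.
Ca: 0.08577 × 2.65968 = 0.228 atoms per formula unit.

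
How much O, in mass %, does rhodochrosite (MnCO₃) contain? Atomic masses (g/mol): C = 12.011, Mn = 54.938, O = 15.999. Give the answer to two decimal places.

Formula mass = 1*54.938 + 1*12.011 + 3*15.999 = 114.946 g/mol, of which 47.997 g is O.
So O makes up 47.997/114.946 = 0.4176 of the mass, i.e. 41.76%.

41.76 mass %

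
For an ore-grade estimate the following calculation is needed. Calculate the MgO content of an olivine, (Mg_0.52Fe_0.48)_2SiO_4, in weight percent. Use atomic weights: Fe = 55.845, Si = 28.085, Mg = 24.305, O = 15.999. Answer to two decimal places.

24.52 wt%

Molar mass of (Mg_0.52Fe_0.48)_2SiO_4 = 1.04*24.305 + 0.96*55.845 + 1*28.085 + 4*15.999 = 170.969 g/mol.
Each formula unit contains 1.04 Mg, equivalent to 1.04/1 = 1.0400 mol MgO.
M(MgO) = 1×24.305 + 1×15.999 = 40.304 g/mol.
Mass of MgO per formula unit = 1.0400 × 40.304 = 41.916 g.
MgO wt% = 41.916 / 170.969 × 100 = 24.52%.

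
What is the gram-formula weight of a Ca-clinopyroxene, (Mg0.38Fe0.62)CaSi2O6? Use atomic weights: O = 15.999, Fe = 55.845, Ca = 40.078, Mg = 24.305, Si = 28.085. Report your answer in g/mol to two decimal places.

236.10 g/mol

M = 0.38(24.305) + 0.62(55.845) + 1(40.078) + 2(28.085) + 6(15.999)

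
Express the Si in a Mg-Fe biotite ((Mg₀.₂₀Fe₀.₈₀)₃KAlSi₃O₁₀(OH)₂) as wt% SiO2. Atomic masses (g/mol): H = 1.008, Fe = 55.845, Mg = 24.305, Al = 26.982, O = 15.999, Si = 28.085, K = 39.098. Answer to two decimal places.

36.57 wt%

Formula mass = 492.950 g/mol.
3 Si → 3.0000 mol SiO2 per formula unit; M(SiO2) = 60.083, so SiO2 mass = 180.249 g.
180.249/492.950 × 100 = 36.57 wt%.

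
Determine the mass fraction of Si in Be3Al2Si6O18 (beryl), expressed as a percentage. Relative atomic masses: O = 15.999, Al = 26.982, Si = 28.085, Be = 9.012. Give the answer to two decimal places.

M(Be3Al2Si6O18) = 537.492 g/mol.
Si contributes 6 × 28.085 = 168.510 g per mole.
168.510/537.492 = 0.3135 → 31.35%.

31.35 weight percent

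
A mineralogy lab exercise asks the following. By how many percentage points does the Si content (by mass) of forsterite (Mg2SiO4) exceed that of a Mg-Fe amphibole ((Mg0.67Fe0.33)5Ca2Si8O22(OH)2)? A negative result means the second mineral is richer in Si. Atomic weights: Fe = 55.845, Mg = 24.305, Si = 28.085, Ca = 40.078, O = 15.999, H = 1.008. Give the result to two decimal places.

Si in Mg2SiO4: molar mass 140.691 g/mol; 1×28.085 = 28.085 g → 19.96 wt%.
Si in (Mg0.67Fe0.33)5Ca2Si8O22(OH)2: molar mass 864.394 g/mol; 8×28.085 = 224.680 g → 25.99 wt%.
Difference = 19.96 − 25.99 = -6.03 percentage points.

-6.03 percentage points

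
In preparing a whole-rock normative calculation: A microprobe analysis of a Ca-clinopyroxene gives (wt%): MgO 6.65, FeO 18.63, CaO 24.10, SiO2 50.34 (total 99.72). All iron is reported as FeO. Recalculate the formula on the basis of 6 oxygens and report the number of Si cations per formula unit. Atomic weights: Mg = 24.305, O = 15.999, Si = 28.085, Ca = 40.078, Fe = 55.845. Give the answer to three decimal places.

1.987 Si apfu

MgO (M=40.304): mol = 0.16500; Mg = 0.16500, O = 0.16500.
FeO (M=71.844): mol = 0.25931; Fe = 0.25931, O = 0.25931.
CaO (M=56.077): mol = 0.42977; Ca = 0.42977, O = 0.42977.
SiO2 (M=60.083): mol = 0.83784; Si = 0.83784, O = 1.67568.
ΣO = 2.52976; factor = 6/ΣO = 2.37177.
Si apfu = 0.83784 × 2.37177 = 1.987.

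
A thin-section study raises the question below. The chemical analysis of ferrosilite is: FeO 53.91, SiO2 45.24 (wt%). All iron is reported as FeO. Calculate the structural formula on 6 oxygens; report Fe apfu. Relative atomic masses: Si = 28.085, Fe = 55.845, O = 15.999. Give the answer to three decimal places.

1.995 Fe apfu

53.91 wt% FeO ÷ 71.844 g/mol = 0.75038 mol, giving 0.75038 Fe and 0.75038 O.
45.24 wt% SiO2 ÷ 60.083 g/mol = 0.75296 mol, giving 0.75296 Si and 1.50592 O.
Oxygen sums to 2.25630; scaling by 6/2.25630 = 2.65922 puts the formula on 6 O.
Fe: 0.75038 × 2.65922 = 1.995 atoms per formula unit.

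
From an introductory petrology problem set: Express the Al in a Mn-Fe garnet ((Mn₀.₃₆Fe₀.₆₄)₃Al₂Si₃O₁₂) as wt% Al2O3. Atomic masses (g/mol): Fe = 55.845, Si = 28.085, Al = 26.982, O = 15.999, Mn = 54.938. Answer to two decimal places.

20.53 wt%

Molar mass of (Mn₀.₃₆Fe₀.₆₄)₃Al₂Si₃O₁₂ = 1.08·54.938 + 1.92·55.845 + 2·26.982 + 3·28.085 + 12·15.999 = 496.762 g/mol.
Each formula unit contains 2 Al, equivalent to 2/2 = 1.0000 mol Al2O3.
M(Al2O3) = 2×26.982 + 3×15.999 = 101.961 g/mol.
Mass of Al2O3 per formula unit = 1.0000 × 101.961 = 101.961 g.
Al2O3 wt% = 101.961 / 496.762 × 100 = 20.53%.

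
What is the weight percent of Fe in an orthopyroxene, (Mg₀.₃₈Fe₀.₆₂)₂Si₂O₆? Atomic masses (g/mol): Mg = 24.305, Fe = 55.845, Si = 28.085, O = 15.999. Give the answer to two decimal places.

Molar mass of (Mg₀.₃₈Fe₀.₆₂)₂Si₂O₆: 0.76*24.305 + 1.24*55.845 + 2*28.085 + 6*15.999 = 239.884 g/mol.
Mass of Fe per formula unit: 1.24 × 55.845 = 69.248 g.
Weight fraction Fe = 69.248 / 239.884 = 0.2887.

28.87 wt%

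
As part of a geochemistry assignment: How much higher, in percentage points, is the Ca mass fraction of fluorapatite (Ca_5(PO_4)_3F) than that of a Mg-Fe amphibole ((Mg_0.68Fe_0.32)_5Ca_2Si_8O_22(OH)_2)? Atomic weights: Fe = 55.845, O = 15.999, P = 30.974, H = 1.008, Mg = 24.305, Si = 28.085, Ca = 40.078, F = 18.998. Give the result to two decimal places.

M(Ca_5(PO_4)_3F) = 504.298 g/mol, so wt% Ca = 200.390/504.298 × 100 = 39.74%.
M((Mg_0.68Fe_0.32)_5Ca_2Si_8O_22(OH)_2) = 862.817 g/mol, so wt% Ca = 80.156/862.817 × 100 = 9.29%.
39.74 − 9.29 = 30.45 pp.

30.45 percentage points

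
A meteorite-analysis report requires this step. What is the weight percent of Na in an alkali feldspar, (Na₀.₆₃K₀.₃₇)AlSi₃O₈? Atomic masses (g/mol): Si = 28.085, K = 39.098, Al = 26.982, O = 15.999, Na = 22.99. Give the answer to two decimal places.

5.40 wt%

Molar mass of (Na₀.₆₃K₀.₃₇)AlSi₃O₈: 0.63×22.99 + 0.37×39.098 + 1×26.982 + 3×28.085 + 8×15.999 = 268.179 g/mol.
Mass of Na per formula unit: 0.63 × 22.99 = 14.484 g.
Weight fraction Na = 14.484 / 268.179 = 0.0540.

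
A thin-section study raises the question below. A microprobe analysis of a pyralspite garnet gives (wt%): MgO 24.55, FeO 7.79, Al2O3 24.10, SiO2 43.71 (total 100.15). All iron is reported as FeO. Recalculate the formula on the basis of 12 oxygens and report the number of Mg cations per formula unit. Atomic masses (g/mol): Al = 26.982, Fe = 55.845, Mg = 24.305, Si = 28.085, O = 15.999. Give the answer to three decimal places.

24.55 wt% MgO ÷ 40.304 g/mol = 0.60912 mol, giving 0.60912 Mg and 0.60912 O.
7.79 wt% FeO ÷ 71.844 g/mol = 0.10843 mol, giving 0.10843 Fe and 0.10843 O.
24.10 wt% Al2O3 ÷ 101.961 g/mol = 0.23636 mol, giving 0.47272 Al and 0.70908 O.
43.71 wt% SiO2 ÷ 60.083 g/mol = 0.72749 mol, giving 0.72749 Si and 1.45498 O.
Oxygen sums to 2.88161; scaling by 12/2.88161 = 4.16434 puts the formula on 12 O.
Mg: 0.60912 × 4.16434 = 2.537 atoms per formula unit.

2.537 Mg apfu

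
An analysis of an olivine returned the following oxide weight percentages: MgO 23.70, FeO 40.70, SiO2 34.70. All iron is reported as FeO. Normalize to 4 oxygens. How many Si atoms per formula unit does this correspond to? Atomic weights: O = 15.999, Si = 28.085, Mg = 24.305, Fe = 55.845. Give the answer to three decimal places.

1.000 Si apfu

MgO (M=40.304): mol = 0.58803; Mg = 0.58803, O = 0.58803.
FeO (M=71.844): mol = 0.56651; Fe = 0.56651, O = 0.56651.
SiO2 (M=60.083): mol = 0.57753; Si = 0.57753, O = 1.15506.
ΣO = 2.30960; factor = 4/ΣO = 1.73190.
Si apfu = 0.57753 × 1.73190 = 1.000.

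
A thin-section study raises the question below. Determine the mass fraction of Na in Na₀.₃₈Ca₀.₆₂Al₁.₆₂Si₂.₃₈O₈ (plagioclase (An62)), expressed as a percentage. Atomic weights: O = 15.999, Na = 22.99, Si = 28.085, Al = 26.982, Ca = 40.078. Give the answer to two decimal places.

3.21 mass %

Molar mass of Na₀.₃₈Ca₀.₆₂Al₁.₆₂Si₂.₃₈O₈: 0.38·22.99 + 0.62·40.078 + 1.62·26.982 + 2.38·28.085 + 8·15.999 = 272.130 g/mol.
Mass of Na per formula unit: 0.38 × 22.99 = 8.736 g.
Weight fraction Na = 8.736 / 272.130 = 0.0321.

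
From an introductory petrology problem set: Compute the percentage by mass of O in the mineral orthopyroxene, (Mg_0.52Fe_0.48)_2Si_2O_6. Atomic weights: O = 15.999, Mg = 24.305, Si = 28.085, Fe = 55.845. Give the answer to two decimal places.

41.55 mass %

Molar mass of (Mg_0.52Fe_0.48)_2Si_2O_6: 1.04*24.305 + 0.96*55.845 + 2*28.085 + 6*15.999 = 231.052 g/mol.
Mass of O per formula unit: 6 × 15.999 = 95.994 g.
Weight fraction O = 95.994 / 231.052 = 0.4155.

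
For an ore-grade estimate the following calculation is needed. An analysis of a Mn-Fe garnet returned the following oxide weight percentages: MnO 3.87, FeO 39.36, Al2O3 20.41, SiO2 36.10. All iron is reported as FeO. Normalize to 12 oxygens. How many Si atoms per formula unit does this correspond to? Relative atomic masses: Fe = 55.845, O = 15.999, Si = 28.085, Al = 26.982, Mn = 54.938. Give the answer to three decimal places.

3.87 wt% MnO ÷ 70.937 g/mol = 0.05456 mol, giving 0.05456 Mn and 0.05456 O.
39.36 wt% FeO ÷ 71.844 g/mol = 0.54785 mol, giving 0.54785 Fe and 0.54785 O.
20.41 wt% Al2O3 ÷ 101.961 g/mol = 0.20017 mol, giving 0.40034 Al and 0.60051 O.
36.10 wt% SiO2 ÷ 60.083 g/mol = 0.60084 mol, giving 0.60084 Si and 1.20168 O.
Oxygen sums to 2.40460; scaling by 12/2.40460 = 4.99043 puts the formula on 12 O.
Si: 0.60084 × 4.99043 = 2.998 atoms per formula unit.

2.998 Si apfu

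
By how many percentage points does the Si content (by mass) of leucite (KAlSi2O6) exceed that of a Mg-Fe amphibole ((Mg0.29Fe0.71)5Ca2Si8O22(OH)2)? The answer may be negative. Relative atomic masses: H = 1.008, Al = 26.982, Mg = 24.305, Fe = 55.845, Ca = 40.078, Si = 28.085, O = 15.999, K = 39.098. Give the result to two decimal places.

1.43 percentage points

Si in KAlSi2O6: molar mass 218.244 g/mol; 2×28.085 = 56.170 g → 25.74 wt%.
Si in (Mg0.29Fe0.71)5Ca2Si8O22(OH)2: molar mass 924.320 g/mol; 8×28.085 = 224.680 g → 24.31 wt%.
Difference = 25.74 − 24.31 = 1.43 percentage points.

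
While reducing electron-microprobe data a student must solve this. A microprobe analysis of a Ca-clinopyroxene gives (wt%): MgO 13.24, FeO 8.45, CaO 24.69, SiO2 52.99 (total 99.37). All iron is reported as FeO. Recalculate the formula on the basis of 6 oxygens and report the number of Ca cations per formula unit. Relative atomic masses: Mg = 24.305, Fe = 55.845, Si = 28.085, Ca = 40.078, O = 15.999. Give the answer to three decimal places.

0.997 Ca apfu

MgO (M=40.304): mol = 0.32850; Mg = 0.32850, O = 0.32850.
FeO (M=71.844): mol = 0.11762; Fe = 0.11762, O = 0.11762.
CaO (M=56.077): mol = 0.44029; Ca = 0.44029, O = 0.44029.
SiO2 (M=60.083): mol = 0.88195; Si = 0.88195, O = 1.76390.
ΣO = 2.65031; factor = 6/ΣO = 2.26389.
Ca apfu = 0.44029 × 2.26389 = 0.997.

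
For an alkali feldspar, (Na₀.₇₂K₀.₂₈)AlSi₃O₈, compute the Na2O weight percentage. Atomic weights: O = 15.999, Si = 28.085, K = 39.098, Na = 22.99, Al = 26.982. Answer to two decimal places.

Molar mass of (Na₀.₇₂K₀.₂₈)AlSi₃O₈ = 0.72·22.99 + 0.28·39.098 + 1·26.982 + 3·28.085 + 8·15.999 = 266.729 g/mol.
Each formula unit contains 0.72 Na, equivalent to 0.72/2 = 0.3600 mol Na2O.
M(Na2O) = 2×22.99 + 1×15.999 = 61.979 g/mol.
Mass of Na2O per formula unit = 0.3600 × 61.979 = 22.312 g.
Na2O wt% = 22.312 / 266.729 × 100 = 8.37%.

8.37 wt%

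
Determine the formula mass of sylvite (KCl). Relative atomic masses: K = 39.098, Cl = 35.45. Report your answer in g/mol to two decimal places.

M = 1·39.098 + 1·35.45

74.55 g/mol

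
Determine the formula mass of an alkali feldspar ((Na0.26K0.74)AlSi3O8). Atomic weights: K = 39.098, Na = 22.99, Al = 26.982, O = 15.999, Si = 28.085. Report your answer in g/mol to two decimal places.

M = 0.26·22.99 + 0.74·39.098 + 1·26.982 + 3·28.085 + 8·15.999

274.14 g/mol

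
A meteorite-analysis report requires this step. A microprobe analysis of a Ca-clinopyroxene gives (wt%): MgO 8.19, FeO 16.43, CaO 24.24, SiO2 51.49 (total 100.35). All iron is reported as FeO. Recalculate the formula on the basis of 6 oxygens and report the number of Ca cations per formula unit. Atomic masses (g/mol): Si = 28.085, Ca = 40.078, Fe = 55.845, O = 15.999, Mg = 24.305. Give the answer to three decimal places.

MgO (M=40.304): mol = 0.20321; Mg = 0.20321, O = 0.20321.
FeO (M=71.844): mol = 0.22869; Fe = 0.22869, O = 0.22869.
CaO (M=56.077): mol = 0.43226; Ca = 0.43226, O = 0.43226.
SiO2 (M=60.083): mol = 0.85698; Si = 0.85698, O = 1.71396.
ΣO = 2.57812; factor = 6/ΣO = 2.32728.
Ca apfu = 0.43226 × 2.32728 = 1.006.

1.006 Ca apfu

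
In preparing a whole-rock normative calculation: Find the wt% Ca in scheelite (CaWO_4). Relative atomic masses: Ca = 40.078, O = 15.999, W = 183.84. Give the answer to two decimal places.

Formula mass = 1×40.078 + 1×183.84 + 4×15.999 = 287.914 g/mol, of which 40.078 g is Ca.
So Ca makes up 40.078/287.914 = 0.1392 of the mass, i.e. 13.92%.

13.92 mass %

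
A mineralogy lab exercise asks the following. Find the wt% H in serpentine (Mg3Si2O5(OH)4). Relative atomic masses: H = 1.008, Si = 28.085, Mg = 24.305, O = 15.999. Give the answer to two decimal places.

1.46 wt%

Molar mass of Mg3Si2O5(OH)4: 3×24.305 + 2×28.085 + 9×15.999 + 4×1.008 = 277.108 g/mol.
Mass of H per formula unit: 4 × 1.008 = 4.032 g.
Weight fraction H = 4.032 / 277.108 = 0.0146.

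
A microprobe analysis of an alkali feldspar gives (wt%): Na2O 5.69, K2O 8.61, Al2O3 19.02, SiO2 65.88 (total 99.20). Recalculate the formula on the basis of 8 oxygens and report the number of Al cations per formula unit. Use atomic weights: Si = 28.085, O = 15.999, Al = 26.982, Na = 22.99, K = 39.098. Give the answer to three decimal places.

5.69 wt% Na2O ÷ 61.979 g/mol = 0.09181 mol, giving 0.18362 Na and 0.09181 O.
8.61 wt% K2O ÷ 94.195 g/mol = 0.09141 mol, giving 0.18282 K and 0.09141 O.
19.02 wt% Al2O3 ÷ 101.961 g/mol = 0.18654 mol, giving 0.37308 Al and 0.55962 O.
65.88 wt% SiO2 ÷ 60.083 g/mol = 1.09648 mol, giving 1.09648 Si and 2.19296 O.
Oxygen sums to 2.93580; scaling by 8/2.93580 = 2.72498 puts the formula on 8 O.
Al: 0.37308 × 2.72498 = 1.017 atoms per formula unit.

1.017 Al apfu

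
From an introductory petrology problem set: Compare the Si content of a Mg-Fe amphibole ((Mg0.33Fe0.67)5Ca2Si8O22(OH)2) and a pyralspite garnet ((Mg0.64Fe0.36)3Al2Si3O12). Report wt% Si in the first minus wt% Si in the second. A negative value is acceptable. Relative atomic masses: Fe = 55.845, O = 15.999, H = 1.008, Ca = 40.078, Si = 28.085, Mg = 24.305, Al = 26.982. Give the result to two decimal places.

M((Mg0.33Fe0.67)5Ca2Si8O22(OH)2) = 918.012 g/mol, so wt% Si = 224.680/918.012 × 100 = 24.47%.
M((Mg0.64Fe0.36)3Al2Si3O12) = 437.185 g/mol, so wt% Si = 84.255/437.185 × 100 = 19.27%.
24.47 − 19.27 = 5.20 pp.

5.20 percentage points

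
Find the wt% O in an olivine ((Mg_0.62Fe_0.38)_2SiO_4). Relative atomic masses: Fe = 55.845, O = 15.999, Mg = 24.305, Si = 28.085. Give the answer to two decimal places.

38.87 wt%

Molar mass of (Mg_0.62Fe_0.38)_2SiO_4: 1.24·24.305 + 0.76·55.845 + 1·28.085 + 4·15.999 = 164.661 g/mol.
Mass of O per formula unit: 4 × 15.999 = 63.996 g.
Weight fraction O = 63.996 / 164.661 = 0.3887.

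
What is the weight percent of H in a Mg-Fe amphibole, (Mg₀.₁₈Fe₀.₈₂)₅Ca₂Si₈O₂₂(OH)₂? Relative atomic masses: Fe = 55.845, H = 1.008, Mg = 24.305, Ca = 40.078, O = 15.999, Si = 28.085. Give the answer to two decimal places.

M((Mg₀.₁₈Fe₀.₈₂)₅Ca₂Si₈O₂₂(OH)₂) = 941.667 g/mol.
H contributes 2 × 1.008 = 2.016 g per mole.
2.016/941.667 = 0.0021 → 0.21%.

0.21 weight percent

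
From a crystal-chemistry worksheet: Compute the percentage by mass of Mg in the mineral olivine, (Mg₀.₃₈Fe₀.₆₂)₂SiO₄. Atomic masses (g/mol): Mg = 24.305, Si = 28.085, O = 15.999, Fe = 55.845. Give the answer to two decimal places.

10.27 wt%

Molar mass of (Mg₀.₃₈Fe₀.₆₂)₂SiO₄: 0.76·24.305 + 1.24·55.845 + 1·28.085 + 4·15.999 = 179.801 g/mol.
Mass of Mg per formula unit: 0.76 × 24.305 = 18.472 g.
Weight fraction Mg = 18.472 / 179.801 = 0.1027.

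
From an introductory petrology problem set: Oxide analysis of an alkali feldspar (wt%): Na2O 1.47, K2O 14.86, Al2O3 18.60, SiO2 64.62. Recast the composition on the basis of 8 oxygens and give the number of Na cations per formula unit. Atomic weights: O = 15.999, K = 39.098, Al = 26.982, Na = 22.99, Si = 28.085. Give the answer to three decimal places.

0.132 Na apfu

Na2O (M=61.979): mol = 0.02372; Na = 0.04744, O = 0.02372.
K2O (M=94.195): mol = 0.15776; K = 0.31552, O = 0.15776.
Al2O3 (M=101.961): mol = 0.18242; Al = 0.36484, O = 0.54726.
SiO2 (M=60.083): mol = 1.07551; Si = 1.07551, O = 2.15102.
ΣO = 2.87976; factor = 8/ΣO = 2.77801.
Na apfu = 0.04744 × 2.77801 = 0.132.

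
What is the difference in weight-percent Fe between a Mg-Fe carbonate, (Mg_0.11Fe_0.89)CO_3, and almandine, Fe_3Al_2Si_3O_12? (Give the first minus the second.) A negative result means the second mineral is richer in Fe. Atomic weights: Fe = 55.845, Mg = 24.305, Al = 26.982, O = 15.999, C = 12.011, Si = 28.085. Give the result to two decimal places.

10.57 percentage points

First mineral: 49.702 g Fe in 112.384 g formula = 44.23 wt% Fe.
Second mineral: 167.535 g Fe in 497.742 g formula = 33.66 wt% Fe.
44.23% − 33.66% gives a difference of 10.57 percentage points.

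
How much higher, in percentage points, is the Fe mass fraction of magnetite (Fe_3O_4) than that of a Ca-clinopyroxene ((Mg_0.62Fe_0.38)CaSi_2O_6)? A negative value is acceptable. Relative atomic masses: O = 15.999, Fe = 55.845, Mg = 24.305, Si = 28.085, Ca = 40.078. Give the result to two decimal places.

Fe in Fe_3O_4: molar mass 231.531 g/mol; 3×55.845 = 167.535 g → 72.36 wt%.
Fe in (Mg_0.62Fe_0.38)CaSi_2O_6: molar mass 228.532 g/mol; 0.38×55.845 = 21.221 g → 9.29 wt%.
Difference = 72.36 − 9.29 = 63.07 percentage points.

63.07 percentage points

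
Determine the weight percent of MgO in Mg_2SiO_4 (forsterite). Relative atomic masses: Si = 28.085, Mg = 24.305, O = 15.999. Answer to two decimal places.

57.29 wt%

M(Mg_2SiO_4) = 140.691 g/mol; M(MgO) = 40.304 g/mol.
Moles MgO per formula unit = 2 Mg ÷ 1 = 2.0000.
MgO fraction = (2.0000 × 40.304) / 140.691 = 80.608/140.691 = 0.5729.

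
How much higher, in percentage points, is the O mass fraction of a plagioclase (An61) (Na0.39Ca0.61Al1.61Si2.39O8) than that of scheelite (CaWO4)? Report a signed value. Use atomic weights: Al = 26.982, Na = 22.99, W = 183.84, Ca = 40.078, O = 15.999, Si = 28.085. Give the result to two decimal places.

First mineral: 127.992 g O in 271.970 g formula = 47.06 wt% O.
Second mineral: 63.996 g O in 287.914 g formula = 22.23 wt% O.
47.06% − 22.23% gives a difference of 24.83 percentage points.

24.83 percentage points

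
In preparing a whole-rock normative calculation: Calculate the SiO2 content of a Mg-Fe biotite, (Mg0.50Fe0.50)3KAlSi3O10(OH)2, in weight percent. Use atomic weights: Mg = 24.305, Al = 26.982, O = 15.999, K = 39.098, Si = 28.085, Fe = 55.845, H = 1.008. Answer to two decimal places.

38.80 wt%

Formula mass = 464.564 g/mol.
3 Si → 3.0000 mol SiO2 per formula unit; M(SiO2) = 60.083, so SiO2 mass = 180.249 g.
180.249/464.564 × 100 = 38.80 wt%.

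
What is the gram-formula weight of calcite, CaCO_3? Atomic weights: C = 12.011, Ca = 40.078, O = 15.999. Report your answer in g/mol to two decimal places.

100.09 g/mol

Ca: 1 × 40.078 = 40.0780
C: 1 × 12.011 = 12.0110
O: 3 × 15.999 = 47.9970
Summing the contributions gives the formula mass.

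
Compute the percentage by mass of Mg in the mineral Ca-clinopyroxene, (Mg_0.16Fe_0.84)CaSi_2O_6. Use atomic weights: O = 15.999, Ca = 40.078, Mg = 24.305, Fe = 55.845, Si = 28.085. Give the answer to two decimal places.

1.60 mass %

M((Mg_0.16Fe_0.84)CaSi_2O_6) = 243.041 g/mol.
Mg contributes 0.16 × 24.305 = 3.889 g per mole.
3.889/243.041 = 0.0160 → 1.60%.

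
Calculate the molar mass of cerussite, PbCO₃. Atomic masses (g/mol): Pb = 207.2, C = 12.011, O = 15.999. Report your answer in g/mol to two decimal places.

Pb: 1 × 207.2 = 207.2000
C: 1 × 12.011 = 12.0110
O: 3 × 15.999 = 47.9970
Summing the contributions gives the formula mass.

267.21 g/mol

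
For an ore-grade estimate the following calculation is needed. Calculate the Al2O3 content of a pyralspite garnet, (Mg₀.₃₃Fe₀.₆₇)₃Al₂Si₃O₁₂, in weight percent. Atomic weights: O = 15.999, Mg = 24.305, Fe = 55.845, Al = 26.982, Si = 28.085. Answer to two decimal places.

21.86 wt%

M((Mg₀.₃₃Fe₀.₆₇)₃Al₂Si₃O₁₂) = 466.517 g/mol; M(Al2O3) = 101.961 g/mol.
Moles Al2O3 per formula unit = 2 Al ÷ 2 = 1.0000.
Al2O3 fraction = (1.0000 × 101.961) / 466.517 = 101.961/466.517 = 0.2186.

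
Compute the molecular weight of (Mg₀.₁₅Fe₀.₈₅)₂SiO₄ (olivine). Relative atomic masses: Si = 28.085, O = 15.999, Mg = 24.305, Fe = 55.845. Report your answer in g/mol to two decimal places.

194.31 g/mol

The formula mass is the sum 0.30*24.305 + 1.70*55.845 + 1*28.085 + 4*15.999.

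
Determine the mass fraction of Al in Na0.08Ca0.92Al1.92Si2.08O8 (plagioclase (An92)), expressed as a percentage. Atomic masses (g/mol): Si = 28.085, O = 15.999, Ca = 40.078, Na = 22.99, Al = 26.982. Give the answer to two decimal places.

M(Na0.08Ca0.92Al1.92Si2.08O8) = 276.925 g/mol.
Al contributes 1.92 × 26.982 = 51.805 g per mole.
51.805/276.925 = 0.1871 → 18.71%.

18.71 weight percent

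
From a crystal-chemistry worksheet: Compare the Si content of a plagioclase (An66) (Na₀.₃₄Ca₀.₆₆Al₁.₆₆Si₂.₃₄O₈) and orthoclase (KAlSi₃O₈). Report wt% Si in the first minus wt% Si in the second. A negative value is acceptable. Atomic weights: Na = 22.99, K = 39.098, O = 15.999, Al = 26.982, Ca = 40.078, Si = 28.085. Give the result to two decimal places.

-6.18 percentage points

M(Na₀.₃₄Ca₀.₆₆Al₁.₆₆Si₂.₃₄O₈) = 272.769 g/mol, so wt% Si = 65.719/272.769 × 100 = 24.09%.
M(KAlSi₃O₈) = 278.327 g/mol, so wt% Si = 84.255/278.327 × 100 = 30.27%.
24.09 − 30.27 = -6.18 pp.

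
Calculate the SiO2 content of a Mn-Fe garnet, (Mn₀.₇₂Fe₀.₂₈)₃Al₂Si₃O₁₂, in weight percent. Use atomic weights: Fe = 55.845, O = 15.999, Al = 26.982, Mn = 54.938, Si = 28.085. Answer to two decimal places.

Molar mass of (Mn₀.₇₂Fe₀.₂₈)₃Al₂Si₃O₁₂ = 2.16×54.938 + 0.84×55.845 + 2×26.982 + 3×28.085 + 12×15.999 = 495.783 g/mol.
Each formula unit contains 3 Si, equivalent to 3/1 = 3.0000 mol SiO2.
M(SiO2) = 1×28.085 + 2×15.999 = 60.083 g/mol.
Mass of SiO2 per formula unit = 3.0000 × 60.083 = 180.249 g.
SiO2 wt% = 180.249 / 495.783 × 100 = 36.36%.

36.36 wt%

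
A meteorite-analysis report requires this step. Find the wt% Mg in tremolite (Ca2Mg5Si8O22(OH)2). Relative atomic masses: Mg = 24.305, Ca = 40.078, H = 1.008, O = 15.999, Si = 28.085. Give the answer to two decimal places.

M(Ca2Mg5Si8O22(OH)2) = 812.353 g/mol.
Mg contributes 5 × 24.305 = 121.525 g per mole.
121.525/812.353 = 0.1496 → 14.96%.

14.96 mass %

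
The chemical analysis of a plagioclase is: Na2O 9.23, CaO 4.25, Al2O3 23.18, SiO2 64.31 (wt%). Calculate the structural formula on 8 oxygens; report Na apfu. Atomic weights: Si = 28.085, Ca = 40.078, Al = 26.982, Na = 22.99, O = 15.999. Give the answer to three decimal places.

0.782 Na apfu

Na2O: 9.23/61.979 = 0.14892 mol → 0.29784 mol Na, 0.14892 mol O.
CaO: 4.25/56.077 = 0.07579 mol → 0.07579 mol Ca, 0.07579 mol O.
Al2O3: 23.18/101.961 = 0.22734 mol → 0.45468 mol Al, 0.68202 mol O.
SiO2: 64.31/60.083 = 1.07035 mol → 1.07035 mol Si, 2.14070 mol O.
Total oxygen = 3.04743 mol. Normalization factor = 8/3.04743 = 2.62516.
Na per 8 O = 0.29784 × 2.62516 = 0.782.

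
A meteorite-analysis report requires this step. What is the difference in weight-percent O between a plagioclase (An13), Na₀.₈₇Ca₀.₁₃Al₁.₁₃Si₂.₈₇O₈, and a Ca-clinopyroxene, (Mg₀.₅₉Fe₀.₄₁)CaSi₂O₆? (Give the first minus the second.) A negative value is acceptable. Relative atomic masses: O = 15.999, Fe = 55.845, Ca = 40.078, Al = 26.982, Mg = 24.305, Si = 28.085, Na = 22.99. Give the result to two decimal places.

O in Na₀.₈₇Ca₀.₁₃Al₁.₁₃Si₂.₈₇O₈: molar mass 264.297 g/mol; 8×15.999 = 127.992 g → 48.43 wt%.
O in (Mg₀.₅₉Fe₀.₄₁)CaSi₂O₆: molar mass 229.478 g/mol; 6×15.999 = 95.994 g → 41.83 wt%.
Difference = 48.43 − 41.83 = 6.60 percentage points.

6.60 percentage points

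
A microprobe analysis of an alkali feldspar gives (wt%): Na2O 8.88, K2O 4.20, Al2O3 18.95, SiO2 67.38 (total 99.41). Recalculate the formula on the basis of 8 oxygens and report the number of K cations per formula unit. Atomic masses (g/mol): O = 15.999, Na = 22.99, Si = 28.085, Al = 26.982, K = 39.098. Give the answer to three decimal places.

Na2O: 8.88/61.979 = 0.14327 mol → 0.28654 mol Na, 0.14327 mol O.
K2O: 4.20/94.195 = 0.04459 mol → 0.08918 mol K, 0.04459 mol O.
Al2O3: 18.95/101.961 = 0.18586 mol → 0.37172 mol Al, 0.55758 mol O.
SiO2: 67.38/60.083 = 1.12145 mol → 1.12145 mol Si, 2.24290 mol O.
Total oxygen = 2.98834 mol. Normalization factor = 8/2.98834 = 2.67707.
K per 8 O = 0.08918 × 2.67707 = 0.239.

0.239 K apfu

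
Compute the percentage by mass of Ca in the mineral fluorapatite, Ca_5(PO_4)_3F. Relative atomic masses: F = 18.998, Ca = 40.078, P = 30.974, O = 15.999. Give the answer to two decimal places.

39.74 weight percent

M(Ca_5(PO_4)_3F) = 504.298 g/mol.
Ca contributes 5 × 40.078 = 200.390 g per mole.
200.390/504.298 = 0.3974 → 39.74%.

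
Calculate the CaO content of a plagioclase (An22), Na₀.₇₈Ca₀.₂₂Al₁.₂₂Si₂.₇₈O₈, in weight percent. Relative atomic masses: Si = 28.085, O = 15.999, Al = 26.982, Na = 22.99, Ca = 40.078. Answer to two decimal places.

4.64 wt%

Formula mass = 265.736 g/mol.
0.22 Ca → 0.2200 mol CaO per formula unit; M(CaO) = 56.077, so CaO mass = 12.337 g.
12.337/265.736 × 100 = 4.64 wt%.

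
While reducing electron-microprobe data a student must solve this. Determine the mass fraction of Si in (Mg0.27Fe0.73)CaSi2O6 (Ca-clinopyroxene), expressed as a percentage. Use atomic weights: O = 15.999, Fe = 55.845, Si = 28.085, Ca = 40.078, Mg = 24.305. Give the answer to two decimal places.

23.45 mass %

M((Mg0.27Fe0.73)CaSi2O6) = 239.571 g/mol.
Si contributes 2 × 28.085 = 56.170 g per mole.
56.170/239.571 = 0.2345 → 23.45%.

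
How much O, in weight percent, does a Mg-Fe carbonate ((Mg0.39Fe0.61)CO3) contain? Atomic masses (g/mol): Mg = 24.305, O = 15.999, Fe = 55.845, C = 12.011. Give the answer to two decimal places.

46.35 weight percent

M((Mg0.39Fe0.61)CO3) = 103.552 g/mol.
O contributes 3 × 15.999 = 47.997 g per mole.
47.997/103.552 = 0.4635 → 46.35%.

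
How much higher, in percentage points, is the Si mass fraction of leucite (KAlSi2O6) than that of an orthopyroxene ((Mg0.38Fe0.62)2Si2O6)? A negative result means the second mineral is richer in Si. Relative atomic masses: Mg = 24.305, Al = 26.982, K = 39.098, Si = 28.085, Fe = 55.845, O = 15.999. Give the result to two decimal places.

2.32 percentage points

First mineral: 56.170 g Si in 218.244 g formula = 25.74 wt% Si.
Second mineral: 56.170 g Si in 239.884 g formula = 23.42 wt% Si.
25.74% − 23.42% gives a difference of 2.32 percentage points.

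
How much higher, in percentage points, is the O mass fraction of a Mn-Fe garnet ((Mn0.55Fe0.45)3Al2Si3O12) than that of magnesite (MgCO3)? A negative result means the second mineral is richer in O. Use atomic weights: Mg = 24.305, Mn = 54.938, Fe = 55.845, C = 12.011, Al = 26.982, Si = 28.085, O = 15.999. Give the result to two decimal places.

-18.24 percentage points

M((Mn0.55Fe0.45)3Al2Si3O12) = 496.245 g/mol, so wt% O = 191.988/496.245 × 100 = 38.69%.
M(MgCO3) = 84.313 g/mol, so wt% O = 47.997/84.313 × 100 = 56.93%.
38.69 − 56.93 = -18.24 pp.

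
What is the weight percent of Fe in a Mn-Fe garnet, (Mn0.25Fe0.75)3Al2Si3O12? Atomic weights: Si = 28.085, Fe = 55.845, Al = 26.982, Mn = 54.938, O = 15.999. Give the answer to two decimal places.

Molar mass of (Mn0.25Fe0.75)3Al2Si3O12: 0.75*54.938 + 2.25*55.845 + 2*26.982 + 3*28.085 + 12*15.999 = 497.062 g/mol.
Mass of Fe per formula unit: 2.25 × 55.845 = 125.651 g.
Weight fraction Fe = 125.651 / 497.062 = 0.2528.

25.28 weight percent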